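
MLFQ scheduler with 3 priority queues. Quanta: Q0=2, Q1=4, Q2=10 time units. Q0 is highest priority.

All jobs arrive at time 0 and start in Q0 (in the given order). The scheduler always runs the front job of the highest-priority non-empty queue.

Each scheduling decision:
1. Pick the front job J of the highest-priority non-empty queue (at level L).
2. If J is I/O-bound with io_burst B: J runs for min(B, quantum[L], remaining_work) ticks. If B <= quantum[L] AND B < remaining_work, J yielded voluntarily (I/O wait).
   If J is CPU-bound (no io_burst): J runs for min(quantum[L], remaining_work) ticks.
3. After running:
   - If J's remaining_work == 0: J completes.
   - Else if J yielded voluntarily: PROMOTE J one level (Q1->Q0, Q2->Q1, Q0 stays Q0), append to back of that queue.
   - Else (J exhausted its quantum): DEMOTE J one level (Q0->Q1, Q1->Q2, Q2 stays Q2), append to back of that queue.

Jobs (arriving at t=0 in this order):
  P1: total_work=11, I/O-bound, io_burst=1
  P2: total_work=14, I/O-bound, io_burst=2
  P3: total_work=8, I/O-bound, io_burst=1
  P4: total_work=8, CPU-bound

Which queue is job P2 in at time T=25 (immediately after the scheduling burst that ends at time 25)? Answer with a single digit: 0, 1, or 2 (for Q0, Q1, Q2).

Answer: 0

Derivation:
t=0-1: P1@Q0 runs 1, rem=10, I/O yield, promote→Q0. Q0=[P2,P3,P4,P1] Q1=[] Q2=[]
t=1-3: P2@Q0 runs 2, rem=12, I/O yield, promote→Q0. Q0=[P3,P4,P1,P2] Q1=[] Q2=[]
t=3-4: P3@Q0 runs 1, rem=7, I/O yield, promote→Q0. Q0=[P4,P1,P2,P3] Q1=[] Q2=[]
t=4-6: P4@Q0 runs 2, rem=6, quantum used, demote→Q1. Q0=[P1,P2,P3] Q1=[P4] Q2=[]
t=6-7: P1@Q0 runs 1, rem=9, I/O yield, promote→Q0. Q0=[P2,P3,P1] Q1=[P4] Q2=[]
t=7-9: P2@Q0 runs 2, rem=10, I/O yield, promote→Q0. Q0=[P3,P1,P2] Q1=[P4] Q2=[]
t=9-10: P3@Q0 runs 1, rem=6, I/O yield, promote→Q0. Q0=[P1,P2,P3] Q1=[P4] Q2=[]
t=10-11: P1@Q0 runs 1, rem=8, I/O yield, promote→Q0. Q0=[P2,P3,P1] Q1=[P4] Q2=[]
t=11-13: P2@Q0 runs 2, rem=8, I/O yield, promote→Q0. Q0=[P3,P1,P2] Q1=[P4] Q2=[]
t=13-14: P3@Q0 runs 1, rem=5, I/O yield, promote→Q0. Q0=[P1,P2,P3] Q1=[P4] Q2=[]
t=14-15: P1@Q0 runs 1, rem=7, I/O yield, promote→Q0. Q0=[P2,P3,P1] Q1=[P4] Q2=[]
t=15-17: P2@Q0 runs 2, rem=6, I/O yield, promote→Q0. Q0=[P3,P1,P2] Q1=[P4] Q2=[]
t=17-18: P3@Q0 runs 1, rem=4, I/O yield, promote→Q0. Q0=[P1,P2,P3] Q1=[P4] Q2=[]
t=18-19: P1@Q0 runs 1, rem=6, I/O yield, promote→Q0. Q0=[P2,P3,P1] Q1=[P4] Q2=[]
t=19-21: P2@Q0 runs 2, rem=4, I/O yield, promote→Q0. Q0=[P3,P1,P2] Q1=[P4] Q2=[]
t=21-22: P3@Q0 runs 1, rem=3, I/O yield, promote→Q0. Q0=[P1,P2,P3] Q1=[P4] Q2=[]
t=22-23: P1@Q0 runs 1, rem=5, I/O yield, promote→Q0. Q0=[P2,P3,P1] Q1=[P4] Q2=[]
t=23-25: P2@Q0 runs 2, rem=2, I/O yield, promote→Q0. Q0=[P3,P1,P2] Q1=[P4] Q2=[]
t=25-26: P3@Q0 runs 1, rem=2, I/O yield, promote→Q0. Q0=[P1,P2,P3] Q1=[P4] Q2=[]
t=26-27: P1@Q0 runs 1, rem=4, I/O yield, promote→Q0. Q0=[P2,P3,P1] Q1=[P4] Q2=[]
t=27-29: P2@Q0 runs 2, rem=0, completes. Q0=[P3,P1] Q1=[P4] Q2=[]
t=29-30: P3@Q0 runs 1, rem=1, I/O yield, promote→Q0. Q0=[P1,P3] Q1=[P4] Q2=[]
t=30-31: P1@Q0 runs 1, rem=3, I/O yield, promote→Q0. Q0=[P3,P1] Q1=[P4] Q2=[]
t=31-32: P3@Q0 runs 1, rem=0, completes. Q0=[P1] Q1=[P4] Q2=[]
t=32-33: P1@Q0 runs 1, rem=2, I/O yield, promote→Q0. Q0=[P1] Q1=[P4] Q2=[]
t=33-34: P1@Q0 runs 1, rem=1, I/O yield, promote→Q0. Q0=[P1] Q1=[P4] Q2=[]
t=34-35: P1@Q0 runs 1, rem=0, completes. Q0=[] Q1=[P4] Q2=[]
t=35-39: P4@Q1 runs 4, rem=2, quantum used, demote→Q2. Q0=[] Q1=[] Q2=[P4]
t=39-41: P4@Q2 runs 2, rem=0, completes. Q0=[] Q1=[] Q2=[]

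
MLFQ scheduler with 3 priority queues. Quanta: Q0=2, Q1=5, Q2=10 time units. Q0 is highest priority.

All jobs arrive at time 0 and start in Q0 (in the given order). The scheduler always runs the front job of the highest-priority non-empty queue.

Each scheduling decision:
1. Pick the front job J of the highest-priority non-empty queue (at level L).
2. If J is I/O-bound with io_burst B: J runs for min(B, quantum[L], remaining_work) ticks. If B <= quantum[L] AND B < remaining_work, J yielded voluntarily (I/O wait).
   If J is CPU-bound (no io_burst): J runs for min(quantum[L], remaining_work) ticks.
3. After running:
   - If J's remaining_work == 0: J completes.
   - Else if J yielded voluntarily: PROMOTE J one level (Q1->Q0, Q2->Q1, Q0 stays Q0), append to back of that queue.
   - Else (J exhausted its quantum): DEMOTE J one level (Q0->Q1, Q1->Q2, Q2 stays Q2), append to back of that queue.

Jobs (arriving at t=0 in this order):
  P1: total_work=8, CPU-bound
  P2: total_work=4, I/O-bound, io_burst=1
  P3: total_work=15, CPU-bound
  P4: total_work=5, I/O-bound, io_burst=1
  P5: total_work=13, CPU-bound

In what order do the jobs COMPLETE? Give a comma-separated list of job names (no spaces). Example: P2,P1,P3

Answer: P2,P4,P1,P3,P5

Derivation:
t=0-2: P1@Q0 runs 2, rem=6, quantum used, demote→Q1. Q0=[P2,P3,P4,P5] Q1=[P1] Q2=[]
t=2-3: P2@Q0 runs 1, rem=3, I/O yield, promote→Q0. Q0=[P3,P4,P5,P2] Q1=[P1] Q2=[]
t=3-5: P3@Q0 runs 2, rem=13, quantum used, demote→Q1. Q0=[P4,P5,P2] Q1=[P1,P3] Q2=[]
t=5-6: P4@Q0 runs 1, rem=4, I/O yield, promote→Q0. Q0=[P5,P2,P4] Q1=[P1,P3] Q2=[]
t=6-8: P5@Q0 runs 2, rem=11, quantum used, demote→Q1. Q0=[P2,P4] Q1=[P1,P3,P5] Q2=[]
t=8-9: P2@Q0 runs 1, rem=2, I/O yield, promote→Q0. Q0=[P4,P2] Q1=[P1,P3,P5] Q2=[]
t=9-10: P4@Q0 runs 1, rem=3, I/O yield, promote→Q0. Q0=[P2,P4] Q1=[P1,P3,P5] Q2=[]
t=10-11: P2@Q0 runs 1, rem=1, I/O yield, promote→Q0. Q0=[P4,P2] Q1=[P1,P3,P5] Q2=[]
t=11-12: P4@Q0 runs 1, rem=2, I/O yield, promote→Q0. Q0=[P2,P4] Q1=[P1,P3,P5] Q2=[]
t=12-13: P2@Q0 runs 1, rem=0, completes. Q0=[P4] Q1=[P1,P3,P5] Q2=[]
t=13-14: P4@Q0 runs 1, rem=1, I/O yield, promote→Q0. Q0=[P4] Q1=[P1,P3,P5] Q2=[]
t=14-15: P4@Q0 runs 1, rem=0, completes. Q0=[] Q1=[P1,P3,P5] Q2=[]
t=15-20: P1@Q1 runs 5, rem=1, quantum used, demote→Q2. Q0=[] Q1=[P3,P5] Q2=[P1]
t=20-25: P3@Q1 runs 5, rem=8, quantum used, demote→Q2. Q0=[] Q1=[P5] Q2=[P1,P3]
t=25-30: P5@Q1 runs 5, rem=6, quantum used, demote→Q2. Q0=[] Q1=[] Q2=[P1,P3,P5]
t=30-31: P1@Q2 runs 1, rem=0, completes. Q0=[] Q1=[] Q2=[P3,P5]
t=31-39: P3@Q2 runs 8, rem=0, completes. Q0=[] Q1=[] Q2=[P5]
t=39-45: P5@Q2 runs 6, rem=0, completes. Q0=[] Q1=[] Q2=[]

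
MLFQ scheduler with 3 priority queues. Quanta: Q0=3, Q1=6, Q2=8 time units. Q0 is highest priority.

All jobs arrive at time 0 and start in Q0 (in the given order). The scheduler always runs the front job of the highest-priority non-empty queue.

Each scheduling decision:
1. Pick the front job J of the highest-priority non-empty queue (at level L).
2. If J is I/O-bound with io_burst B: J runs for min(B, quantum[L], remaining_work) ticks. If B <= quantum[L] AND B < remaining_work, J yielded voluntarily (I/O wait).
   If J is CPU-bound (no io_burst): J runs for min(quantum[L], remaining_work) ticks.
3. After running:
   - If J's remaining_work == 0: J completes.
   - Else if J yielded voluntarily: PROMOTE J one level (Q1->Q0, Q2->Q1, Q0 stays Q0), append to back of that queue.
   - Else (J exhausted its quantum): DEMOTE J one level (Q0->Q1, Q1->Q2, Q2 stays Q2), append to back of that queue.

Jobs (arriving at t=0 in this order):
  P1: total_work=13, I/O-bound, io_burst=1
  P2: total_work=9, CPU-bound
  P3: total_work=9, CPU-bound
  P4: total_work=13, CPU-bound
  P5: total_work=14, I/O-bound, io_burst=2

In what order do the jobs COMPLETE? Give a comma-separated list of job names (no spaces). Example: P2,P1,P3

Answer: P5,P1,P2,P3,P4

Derivation:
t=0-1: P1@Q0 runs 1, rem=12, I/O yield, promote→Q0. Q0=[P2,P3,P4,P5,P1] Q1=[] Q2=[]
t=1-4: P2@Q0 runs 3, rem=6, quantum used, demote→Q1. Q0=[P3,P4,P5,P1] Q1=[P2] Q2=[]
t=4-7: P3@Q0 runs 3, rem=6, quantum used, demote→Q1. Q0=[P4,P5,P1] Q1=[P2,P3] Q2=[]
t=7-10: P4@Q0 runs 3, rem=10, quantum used, demote→Q1. Q0=[P5,P1] Q1=[P2,P3,P4] Q2=[]
t=10-12: P5@Q0 runs 2, rem=12, I/O yield, promote→Q0. Q0=[P1,P5] Q1=[P2,P3,P4] Q2=[]
t=12-13: P1@Q0 runs 1, rem=11, I/O yield, promote→Q0. Q0=[P5,P1] Q1=[P2,P3,P4] Q2=[]
t=13-15: P5@Q0 runs 2, rem=10, I/O yield, promote→Q0. Q0=[P1,P5] Q1=[P2,P3,P4] Q2=[]
t=15-16: P1@Q0 runs 1, rem=10, I/O yield, promote→Q0. Q0=[P5,P1] Q1=[P2,P3,P4] Q2=[]
t=16-18: P5@Q0 runs 2, rem=8, I/O yield, promote→Q0. Q0=[P1,P5] Q1=[P2,P3,P4] Q2=[]
t=18-19: P1@Q0 runs 1, rem=9, I/O yield, promote→Q0. Q0=[P5,P1] Q1=[P2,P3,P4] Q2=[]
t=19-21: P5@Q0 runs 2, rem=6, I/O yield, promote→Q0. Q0=[P1,P5] Q1=[P2,P3,P4] Q2=[]
t=21-22: P1@Q0 runs 1, rem=8, I/O yield, promote→Q0. Q0=[P5,P1] Q1=[P2,P3,P4] Q2=[]
t=22-24: P5@Q0 runs 2, rem=4, I/O yield, promote→Q0. Q0=[P1,P5] Q1=[P2,P3,P4] Q2=[]
t=24-25: P1@Q0 runs 1, rem=7, I/O yield, promote→Q0. Q0=[P5,P1] Q1=[P2,P3,P4] Q2=[]
t=25-27: P5@Q0 runs 2, rem=2, I/O yield, promote→Q0. Q0=[P1,P5] Q1=[P2,P3,P4] Q2=[]
t=27-28: P1@Q0 runs 1, rem=6, I/O yield, promote→Q0. Q0=[P5,P1] Q1=[P2,P3,P4] Q2=[]
t=28-30: P5@Q0 runs 2, rem=0, completes. Q0=[P1] Q1=[P2,P3,P4] Q2=[]
t=30-31: P1@Q0 runs 1, rem=5, I/O yield, promote→Q0. Q0=[P1] Q1=[P2,P3,P4] Q2=[]
t=31-32: P1@Q0 runs 1, rem=4, I/O yield, promote→Q0. Q0=[P1] Q1=[P2,P3,P4] Q2=[]
t=32-33: P1@Q0 runs 1, rem=3, I/O yield, promote→Q0. Q0=[P1] Q1=[P2,P3,P4] Q2=[]
t=33-34: P1@Q0 runs 1, rem=2, I/O yield, promote→Q0. Q0=[P1] Q1=[P2,P3,P4] Q2=[]
t=34-35: P1@Q0 runs 1, rem=1, I/O yield, promote→Q0. Q0=[P1] Q1=[P2,P3,P4] Q2=[]
t=35-36: P1@Q0 runs 1, rem=0, completes. Q0=[] Q1=[P2,P3,P4] Q2=[]
t=36-42: P2@Q1 runs 6, rem=0, completes. Q0=[] Q1=[P3,P4] Q2=[]
t=42-48: P3@Q1 runs 6, rem=0, completes. Q0=[] Q1=[P4] Q2=[]
t=48-54: P4@Q1 runs 6, rem=4, quantum used, demote→Q2. Q0=[] Q1=[] Q2=[P4]
t=54-58: P4@Q2 runs 4, rem=0, completes. Q0=[] Q1=[] Q2=[]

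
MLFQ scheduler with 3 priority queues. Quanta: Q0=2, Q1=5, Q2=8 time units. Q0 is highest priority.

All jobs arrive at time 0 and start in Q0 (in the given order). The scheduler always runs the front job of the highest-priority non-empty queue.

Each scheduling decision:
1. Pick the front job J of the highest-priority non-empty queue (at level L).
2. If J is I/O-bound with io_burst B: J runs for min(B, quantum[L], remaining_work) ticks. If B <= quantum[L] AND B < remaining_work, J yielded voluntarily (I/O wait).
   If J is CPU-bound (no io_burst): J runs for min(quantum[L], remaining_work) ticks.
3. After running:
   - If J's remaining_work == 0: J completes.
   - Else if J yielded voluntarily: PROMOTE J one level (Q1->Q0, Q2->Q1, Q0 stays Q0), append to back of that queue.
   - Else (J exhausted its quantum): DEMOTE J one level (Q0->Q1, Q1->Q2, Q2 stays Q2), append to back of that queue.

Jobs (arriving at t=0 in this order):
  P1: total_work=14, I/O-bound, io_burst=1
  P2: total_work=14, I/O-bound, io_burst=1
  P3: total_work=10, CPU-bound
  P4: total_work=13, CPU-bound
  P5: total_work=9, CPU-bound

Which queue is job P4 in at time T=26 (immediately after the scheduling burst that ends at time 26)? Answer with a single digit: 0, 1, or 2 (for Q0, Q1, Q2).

Answer: 1

Derivation:
t=0-1: P1@Q0 runs 1, rem=13, I/O yield, promote→Q0. Q0=[P2,P3,P4,P5,P1] Q1=[] Q2=[]
t=1-2: P2@Q0 runs 1, rem=13, I/O yield, promote→Q0. Q0=[P3,P4,P5,P1,P2] Q1=[] Q2=[]
t=2-4: P3@Q0 runs 2, rem=8, quantum used, demote→Q1. Q0=[P4,P5,P1,P2] Q1=[P3] Q2=[]
t=4-6: P4@Q0 runs 2, rem=11, quantum used, demote→Q1. Q0=[P5,P1,P2] Q1=[P3,P4] Q2=[]
t=6-8: P5@Q0 runs 2, rem=7, quantum used, demote→Q1. Q0=[P1,P2] Q1=[P3,P4,P5] Q2=[]
t=8-9: P1@Q0 runs 1, rem=12, I/O yield, promote→Q0. Q0=[P2,P1] Q1=[P3,P4,P5] Q2=[]
t=9-10: P2@Q0 runs 1, rem=12, I/O yield, promote→Q0. Q0=[P1,P2] Q1=[P3,P4,P5] Q2=[]
t=10-11: P1@Q0 runs 1, rem=11, I/O yield, promote→Q0. Q0=[P2,P1] Q1=[P3,P4,P5] Q2=[]
t=11-12: P2@Q0 runs 1, rem=11, I/O yield, promote→Q0. Q0=[P1,P2] Q1=[P3,P4,P5] Q2=[]
t=12-13: P1@Q0 runs 1, rem=10, I/O yield, promote→Q0. Q0=[P2,P1] Q1=[P3,P4,P5] Q2=[]
t=13-14: P2@Q0 runs 1, rem=10, I/O yield, promote→Q0. Q0=[P1,P2] Q1=[P3,P4,P5] Q2=[]
t=14-15: P1@Q0 runs 1, rem=9, I/O yield, promote→Q0. Q0=[P2,P1] Q1=[P3,P4,P5] Q2=[]
t=15-16: P2@Q0 runs 1, rem=9, I/O yield, promote→Q0. Q0=[P1,P2] Q1=[P3,P4,P5] Q2=[]
t=16-17: P1@Q0 runs 1, rem=8, I/O yield, promote→Q0. Q0=[P2,P1] Q1=[P3,P4,P5] Q2=[]
t=17-18: P2@Q0 runs 1, rem=8, I/O yield, promote→Q0. Q0=[P1,P2] Q1=[P3,P4,P5] Q2=[]
t=18-19: P1@Q0 runs 1, rem=7, I/O yield, promote→Q0. Q0=[P2,P1] Q1=[P3,P4,P5] Q2=[]
t=19-20: P2@Q0 runs 1, rem=7, I/O yield, promote→Q0. Q0=[P1,P2] Q1=[P3,P4,P5] Q2=[]
t=20-21: P1@Q0 runs 1, rem=6, I/O yield, promote→Q0. Q0=[P2,P1] Q1=[P3,P4,P5] Q2=[]
t=21-22: P2@Q0 runs 1, rem=6, I/O yield, promote→Q0. Q0=[P1,P2] Q1=[P3,P4,P5] Q2=[]
t=22-23: P1@Q0 runs 1, rem=5, I/O yield, promote→Q0. Q0=[P2,P1] Q1=[P3,P4,P5] Q2=[]
t=23-24: P2@Q0 runs 1, rem=5, I/O yield, promote→Q0. Q0=[P1,P2] Q1=[P3,P4,P5] Q2=[]
t=24-25: P1@Q0 runs 1, rem=4, I/O yield, promote→Q0. Q0=[P2,P1] Q1=[P3,P4,P5] Q2=[]
t=25-26: P2@Q0 runs 1, rem=4, I/O yield, promote→Q0. Q0=[P1,P2] Q1=[P3,P4,P5] Q2=[]
t=26-27: P1@Q0 runs 1, rem=3, I/O yield, promote→Q0. Q0=[P2,P1] Q1=[P3,P4,P5] Q2=[]
t=27-28: P2@Q0 runs 1, rem=3, I/O yield, promote→Q0. Q0=[P1,P2] Q1=[P3,P4,P5] Q2=[]
t=28-29: P1@Q0 runs 1, rem=2, I/O yield, promote→Q0. Q0=[P2,P1] Q1=[P3,P4,P5] Q2=[]
t=29-30: P2@Q0 runs 1, rem=2, I/O yield, promote→Q0. Q0=[P1,P2] Q1=[P3,P4,P5] Q2=[]
t=30-31: P1@Q0 runs 1, rem=1, I/O yield, promote→Q0. Q0=[P2,P1] Q1=[P3,P4,P5] Q2=[]
t=31-32: P2@Q0 runs 1, rem=1, I/O yield, promote→Q0. Q0=[P1,P2] Q1=[P3,P4,P5] Q2=[]
t=32-33: P1@Q0 runs 1, rem=0, completes. Q0=[P2] Q1=[P3,P4,P5] Q2=[]
t=33-34: P2@Q0 runs 1, rem=0, completes. Q0=[] Q1=[P3,P4,P5] Q2=[]
t=34-39: P3@Q1 runs 5, rem=3, quantum used, demote→Q2. Q0=[] Q1=[P4,P5] Q2=[P3]
t=39-44: P4@Q1 runs 5, rem=6, quantum used, demote→Q2. Q0=[] Q1=[P5] Q2=[P3,P4]
t=44-49: P5@Q1 runs 5, rem=2, quantum used, demote→Q2. Q0=[] Q1=[] Q2=[P3,P4,P5]
t=49-52: P3@Q2 runs 3, rem=0, completes. Q0=[] Q1=[] Q2=[P4,P5]
t=52-58: P4@Q2 runs 6, rem=0, completes. Q0=[] Q1=[] Q2=[P5]
t=58-60: P5@Q2 runs 2, rem=0, completes. Q0=[] Q1=[] Q2=[]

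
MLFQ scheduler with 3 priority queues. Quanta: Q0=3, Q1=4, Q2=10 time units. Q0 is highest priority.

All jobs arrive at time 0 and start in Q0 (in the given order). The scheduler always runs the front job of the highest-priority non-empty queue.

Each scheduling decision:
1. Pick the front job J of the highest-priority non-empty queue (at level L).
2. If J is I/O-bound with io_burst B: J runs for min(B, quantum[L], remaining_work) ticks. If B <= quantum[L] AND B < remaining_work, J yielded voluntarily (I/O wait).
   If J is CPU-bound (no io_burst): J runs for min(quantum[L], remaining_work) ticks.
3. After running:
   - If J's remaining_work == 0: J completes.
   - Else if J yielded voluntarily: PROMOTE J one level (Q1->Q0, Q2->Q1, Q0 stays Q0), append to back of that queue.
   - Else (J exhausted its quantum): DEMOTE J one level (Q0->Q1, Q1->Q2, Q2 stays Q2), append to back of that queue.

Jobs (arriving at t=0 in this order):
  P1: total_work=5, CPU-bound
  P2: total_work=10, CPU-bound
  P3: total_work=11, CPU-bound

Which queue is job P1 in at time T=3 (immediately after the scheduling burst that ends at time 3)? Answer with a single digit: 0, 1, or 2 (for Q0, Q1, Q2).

t=0-3: P1@Q0 runs 3, rem=2, quantum used, demote→Q1. Q0=[P2,P3] Q1=[P1] Q2=[]
t=3-6: P2@Q0 runs 3, rem=7, quantum used, demote→Q1. Q0=[P3] Q1=[P1,P2] Q2=[]
t=6-9: P3@Q0 runs 3, rem=8, quantum used, demote→Q1. Q0=[] Q1=[P1,P2,P3] Q2=[]
t=9-11: P1@Q1 runs 2, rem=0, completes. Q0=[] Q1=[P2,P3] Q2=[]
t=11-15: P2@Q1 runs 4, rem=3, quantum used, demote→Q2. Q0=[] Q1=[P3] Q2=[P2]
t=15-19: P3@Q1 runs 4, rem=4, quantum used, demote→Q2. Q0=[] Q1=[] Q2=[P2,P3]
t=19-22: P2@Q2 runs 3, rem=0, completes. Q0=[] Q1=[] Q2=[P3]
t=22-26: P3@Q2 runs 4, rem=0, completes. Q0=[] Q1=[] Q2=[]

Answer: 1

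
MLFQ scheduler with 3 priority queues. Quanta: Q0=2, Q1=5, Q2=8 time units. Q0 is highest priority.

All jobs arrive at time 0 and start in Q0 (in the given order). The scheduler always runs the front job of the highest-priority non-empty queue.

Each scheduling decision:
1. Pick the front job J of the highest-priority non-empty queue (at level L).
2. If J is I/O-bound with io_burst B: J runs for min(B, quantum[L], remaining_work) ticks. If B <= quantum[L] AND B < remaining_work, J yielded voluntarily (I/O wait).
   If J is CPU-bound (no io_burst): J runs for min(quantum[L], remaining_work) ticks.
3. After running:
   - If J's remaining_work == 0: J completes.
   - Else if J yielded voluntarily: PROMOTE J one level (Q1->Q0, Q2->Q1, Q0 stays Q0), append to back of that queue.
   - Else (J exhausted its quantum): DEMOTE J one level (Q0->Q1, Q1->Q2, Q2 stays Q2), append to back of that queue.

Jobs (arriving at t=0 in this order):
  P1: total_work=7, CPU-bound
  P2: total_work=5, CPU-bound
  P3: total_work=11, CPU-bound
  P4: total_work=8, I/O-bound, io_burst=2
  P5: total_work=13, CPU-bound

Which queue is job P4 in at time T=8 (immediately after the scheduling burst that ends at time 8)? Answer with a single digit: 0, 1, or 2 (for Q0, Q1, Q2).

Answer: 0

Derivation:
t=0-2: P1@Q0 runs 2, rem=5, quantum used, demote→Q1. Q0=[P2,P3,P4,P5] Q1=[P1] Q2=[]
t=2-4: P2@Q0 runs 2, rem=3, quantum used, demote→Q1. Q0=[P3,P4,P5] Q1=[P1,P2] Q2=[]
t=4-6: P3@Q0 runs 2, rem=9, quantum used, demote→Q1. Q0=[P4,P5] Q1=[P1,P2,P3] Q2=[]
t=6-8: P4@Q0 runs 2, rem=6, I/O yield, promote→Q0. Q0=[P5,P4] Q1=[P1,P2,P3] Q2=[]
t=8-10: P5@Q0 runs 2, rem=11, quantum used, demote→Q1. Q0=[P4] Q1=[P1,P2,P3,P5] Q2=[]
t=10-12: P4@Q0 runs 2, rem=4, I/O yield, promote→Q0. Q0=[P4] Q1=[P1,P2,P3,P5] Q2=[]
t=12-14: P4@Q0 runs 2, rem=2, I/O yield, promote→Q0. Q0=[P4] Q1=[P1,P2,P3,P5] Q2=[]
t=14-16: P4@Q0 runs 2, rem=0, completes. Q0=[] Q1=[P1,P2,P3,P5] Q2=[]
t=16-21: P1@Q1 runs 5, rem=0, completes. Q0=[] Q1=[P2,P3,P5] Q2=[]
t=21-24: P2@Q1 runs 3, rem=0, completes. Q0=[] Q1=[P3,P5] Q2=[]
t=24-29: P3@Q1 runs 5, rem=4, quantum used, demote→Q2. Q0=[] Q1=[P5] Q2=[P3]
t=29-34: P5@Q1 runs 5, rem=6, quantum used, demote→Q2. Q0=[] Q1=[] Q2=[P3,P5]
t=34-38: P3@Q2 runs 4, rem=0, completes. Q0=[] Q1=[] Q2=[P5]
t=38-44: P5@Q2 runs 6, rem=0, completes. Q0=[] Q1=[] Q2=[]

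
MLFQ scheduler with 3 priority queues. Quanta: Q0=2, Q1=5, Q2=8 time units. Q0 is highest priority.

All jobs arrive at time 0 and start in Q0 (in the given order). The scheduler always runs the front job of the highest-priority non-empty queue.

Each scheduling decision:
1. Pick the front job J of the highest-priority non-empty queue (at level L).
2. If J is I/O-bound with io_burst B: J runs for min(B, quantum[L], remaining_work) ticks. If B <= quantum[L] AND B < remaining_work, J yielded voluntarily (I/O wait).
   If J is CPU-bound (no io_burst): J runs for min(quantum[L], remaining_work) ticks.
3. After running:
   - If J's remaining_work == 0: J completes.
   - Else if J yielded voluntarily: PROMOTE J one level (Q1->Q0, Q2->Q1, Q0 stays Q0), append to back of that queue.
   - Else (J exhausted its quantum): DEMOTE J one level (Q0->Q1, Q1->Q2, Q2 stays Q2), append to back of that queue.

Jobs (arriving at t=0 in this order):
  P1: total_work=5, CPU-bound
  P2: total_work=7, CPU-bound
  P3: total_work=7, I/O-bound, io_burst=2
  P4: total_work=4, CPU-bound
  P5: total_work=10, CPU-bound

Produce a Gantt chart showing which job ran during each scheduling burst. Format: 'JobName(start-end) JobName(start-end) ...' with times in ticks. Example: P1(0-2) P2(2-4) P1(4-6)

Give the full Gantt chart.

t=0-2: P1@Q0 runs 2, rem=3, quantum used, demote→Q1. Q0=[P2,P3,P4,P5] Q1=[P1] Q2=[]
t=2-4: P2@Q0 runs 2, rem=5, quantum used, demote→Q1. Q0=[P3,P4,P5] Q1=[P1,P2] Q2=[]
t=4-6: P3@Q0 runs 2, rem=5, I/O yield, promote→Q0. Q0=[P4,P5,P3] Q1=[P1,P2] Q2=[]
t=6-8: P4@Q0 runs 2, rem=2, quantum used, demote→Q1. Q0=[P5,P3] Q1=[P1,P2,P4] Q2=[]
t=8-10: P5@Q0 runs 2, rem=8, quantum used, demote→Q1. Q0=[P3] Q1=[P1,P2,P4,P5] Q2=[]
t=10-12: P3@Q0 runs 2, rem=3, I/O yield, promote→Q0. Q0=[P3] Q1=[P1,P2,P4,P5] Q2=[]
t=12-14: P3@Q0 runs 2, rem=1, I/O yield, promote→Q0. Q0=[P3] Q1=[P1,P2,P4,P5] Q2=[]
t=14-15: P3@Q0 runs 1, rem=0, completes. Q0=[] Q1=[P1,P2,P4,P5] Q2=[]
t=15-18: P1@Q1 runs 3, rem=0, completes. Q0=[] Q1=[P2,P4,P5] Q2=[]
t=18-23: P2@Q1 runs 5, rem=0, completes. Q0=[] Q1=[P4,P5] Q2=[]
t=23-25: P4@Q1 runs 2, rem=0, completes. Q0=[] Q1=[P5] Q2=[]
t=25-30: P5@Q1 runs 5, rem=3, quantum used, demote→Q2. Q0=[] Q1=[] Q2=[P5]
t=30-33: P5@Q2 runs 3, rem=0, completes. Q0=[] Q1=[] Q2=[]

Answer: P1(0-2) P2(2-4) P3(4-6) P4(6-8) P5(8-10) P3(10-12) P3(12-14) P3(14-15) P1(15-18) P2(18-23) P4(23-25) P5(25-30) P5(30-33)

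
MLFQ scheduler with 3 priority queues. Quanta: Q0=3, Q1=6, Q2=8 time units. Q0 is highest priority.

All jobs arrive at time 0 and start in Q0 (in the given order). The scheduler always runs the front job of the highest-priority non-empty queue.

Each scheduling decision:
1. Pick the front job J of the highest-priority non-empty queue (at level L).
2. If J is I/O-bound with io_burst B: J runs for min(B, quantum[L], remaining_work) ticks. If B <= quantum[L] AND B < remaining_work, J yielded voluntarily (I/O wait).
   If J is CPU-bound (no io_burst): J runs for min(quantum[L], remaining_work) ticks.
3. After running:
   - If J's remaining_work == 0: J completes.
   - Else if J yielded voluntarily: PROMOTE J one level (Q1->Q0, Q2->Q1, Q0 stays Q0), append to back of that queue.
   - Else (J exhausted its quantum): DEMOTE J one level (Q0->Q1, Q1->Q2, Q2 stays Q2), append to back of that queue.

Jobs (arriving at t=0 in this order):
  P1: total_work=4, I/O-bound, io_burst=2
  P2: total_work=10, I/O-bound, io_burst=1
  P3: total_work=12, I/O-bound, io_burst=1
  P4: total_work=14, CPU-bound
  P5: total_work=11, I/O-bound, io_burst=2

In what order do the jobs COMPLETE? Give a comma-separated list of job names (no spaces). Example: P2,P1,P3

Answer: P1,P5,P2,P3,P4

Derivation:
t=0-2: P1@Q0 runs 2, rem=2, I/O yield, promote→Q0. Q0=[P2,P3,P4,P5,P1] Q1=[] Q2=[]
t=2-3: P2@Q0 runs 1, rem=9, I/O yield, promote→Q0. Q0=[P3,P4,P5,P1,P2] Q1=[] Q2=[]
t=3-4: P3@Q0 runs 1, rem=11, I/O yield, promote→Q0. Q0=[P4,P5,P1,P2,P3] Q1=[] Q2=[]
t=4-7: P4@Q0 runs 3, rem=11, quantum used, demote→Q1. Q0=[P5,P1,P2,P3] Q1=[P4] Q2=[]
t=7-9: P5@Q0 runs 2, rem=9, I/O yield, promote→Q0. Q0=[P1,P2,P3,P5] Q1=[P4] Q2=[]
t=9-11: P1@Q0 runs 2, rem=0, completes. Q0=[P2,P3,P5] Q1=[P4] Q2=[]
t=11-12: P2@Q0 runs 1, rem=8, I/O yield, promote→Q0. Q0=[P3,P5,P2] Q1=[P4] Q2=[]
t=12-13: P3@Q0 runs 1, rem=10, I/O yield, promote→Q0. Q0=[P5,P2,P3] Q1=[P4] Q2=[]
t=13-15: P5@Q0 runs 2, rem=7, I/O yield, promote→Q0. Q0=[P2,P3,P5] Q1=[P4] Q2=[]
t=15-16: P2@Q0 runs 1, rem=7, I/O yield, promote→Q0. Q0=[P3,P5,P2] Q1=[P4] Q2=[]
t=16-17: P3@Q0 runs 1, rem=9, I/O yield, promote→Q0. Q0=[P5,P2,P3] Q1=[P4] Q2=[]
t=17-19: P5@Q0 runs 2, rem=5, I/O yield, promote→Q0. Q0=[P2,P3,P5] Q1=[P4] Q2=[]
t=19-20: P2@Q0 runs 1, rem=6, I/O yield, promote→Q0. Q0=[P3,P5,P2] Q1=[P4] Q2=[]
t=20-21: P3@Q0 runs 1, rem=8, I/O yield, promote→Q0. Q0=[P5,P2,P3] Q1=[P4] Q2=[]
t=21-23: P5@Q0 runs 2, rem=3, I/O yield, promote→Q0. Q0=[P2,P3,P5] Q1=[P4] Q2=[]
t=23-24: P2@Q0 runs 1, rem=5, I/O yield, promote→Q0. Q0=[P3,P5,P2] Q1=[P4] Q2=[]
t=24-25: P3@Q0 runs 1, rem=7, I/O yield, promote→Q0. Q0=[P5,P2,P3] Q1=[P4] Q2=[]
t=25-27: P5@Q0 runs 2, rem=1, I/O yield, promote→Q0. Q0=[P2,P3,P5] Q1=[P4] Q2=[]
t=27-28: P2@Q0 runs 1, rem=4, I/O yield, promote→Q0. Q0=[P3,P5,P2] Q1=[P4] Q2=[]
t=28-29: P3@Q0 runs 1, rem=6, I/O yield, promote→Q0. Q0=[P5,P2,P3] Q1=[P4] Q2=[]
t=29-30: P5@Q0 runs 1, rem=0, completes. Q0=[P2,P3] Q1=[P4] Q2=[]
t=30-31: P2@Q0 runs 1, rem=3, I/O yield, promote→Q0. Q0=[P3,P2] Q1=[P4] Q2=[]
t=31-32: P3@Q0 runs 1, rem=5, I/O yield, promote→Q0. Q0=[P2,P3] Q1=[P4] Q2=[]
t=32-33: P2@Q0 runs 1, rem=2, I/O yield, promote→Q0. Q0=[P3,P2] Q1=[P4] Q2=[]
t=33-34: P3@Q0 runs 1, rem=4, I/O yield, promote→Q0. Q0=[P2,P3] Q1=[P4] Q2=[]
t=34-35: P2@Q0 runs 1, rem=1, I/O yield, promote→Q0. Q0=[P3,P2] Q1=[P4] Q2=[]
t=35-36: P3@Q0 runs 1, rem=3, I/O yield, promote→Q0. Q0=[P2,P3] Q1=[P4] Q2=[]
t=36-37: P2@Q0 runs 1, rem=0, completes. Q0=[P3] Q1=[P4] Q2=[]
t=37-38: P3@Q0 runs 1, rem=2, I/O yield, promote→Q0. Q0=[P3] Q1=[P4] Q2=[]
t=38-39: P3@Q0 runs 1, rem=1, I/O yield, promote→Q0. Q0=[P3] Q1=[P4] Q2=[]
t=39-40: P3@Q0 runs 1, rem=0, completes. Q0=[] Q1=[P4] Q2=[]
t=40-46: P4@Q1 runs 6, rem=5, quantum used, demote→Q2. Q0=[] Q1=[] Q2=[P4]
t=46-51: P4@Q2 runs 5, rem=0, completes. Q0=[] Q1=[] Q2=[]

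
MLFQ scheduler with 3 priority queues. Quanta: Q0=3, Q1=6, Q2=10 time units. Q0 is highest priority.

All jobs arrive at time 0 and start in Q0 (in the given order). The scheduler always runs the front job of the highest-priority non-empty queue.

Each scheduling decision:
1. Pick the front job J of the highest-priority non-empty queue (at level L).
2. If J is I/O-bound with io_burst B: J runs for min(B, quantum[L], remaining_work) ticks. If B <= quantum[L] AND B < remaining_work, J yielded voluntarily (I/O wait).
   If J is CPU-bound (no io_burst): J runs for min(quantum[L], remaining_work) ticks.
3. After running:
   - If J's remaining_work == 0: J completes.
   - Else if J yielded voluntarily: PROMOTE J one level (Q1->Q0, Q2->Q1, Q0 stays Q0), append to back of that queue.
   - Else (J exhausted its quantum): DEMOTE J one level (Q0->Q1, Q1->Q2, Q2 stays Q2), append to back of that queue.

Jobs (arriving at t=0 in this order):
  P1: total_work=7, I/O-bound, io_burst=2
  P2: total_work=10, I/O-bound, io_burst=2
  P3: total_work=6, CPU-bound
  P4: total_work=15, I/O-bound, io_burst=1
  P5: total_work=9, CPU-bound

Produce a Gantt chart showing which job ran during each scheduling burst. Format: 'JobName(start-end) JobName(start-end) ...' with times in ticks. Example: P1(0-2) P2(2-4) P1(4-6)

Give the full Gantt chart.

Answer: P1(0-2) P2(2-4) P3(4-7) P4(7-8) P5(8-11) P1(11-13) P2(13-15) P4(15-16) P1(16-18) P2(18-20) P4(20-21) P1(21-22) P2(22-24) P4(24-25) P2(25-27) P4(27-28) P4(28-29) P4(29-30) P4(30-31) P4(31-32) P4(32-33) P4(33-34) P4(34-35) P4(35-36) P4(36-37) P4(37-38) P3(38-41) P5(41-47)

Derivation:
t=0-2: P1@Q0 runs 2, rem=5, I/O yield, promote→Q0. Q0=[P2,P3,P4,P5,P1] Q1=[] Q2=[]
t=2-4: P2@Q0 runs 2, rem=8, I/O yield, promote→Q0. Q0=[P3,P4,P5,P1,P2] Q1=[] Q2=[]
t=4-7: P3@Q0 runs 3, rem=3, quantum used, demote→Q1. Q0=[P4,P5,P1,P2] Q1=[P3] Q2=[]
t=7-8: P4@Q0 runs 1, rem=14, I/O yield, promote→Q0. Q0=[P5,P1,P2,P4] Q1=[P3] Q2=[]
t=8-11: P5@Q0 runs 3, rem=6, quantum used, demote→Q1. Q0=[P1,P2,P4] Q1=[P3,P5] Q2=[]
t=11-13: P1@Q0 runs 2, rem=3, I/O yield, promote→Q0. Q0=[P2,P4,P1] Q1=[P3,P5] Q2=[]
t=13-15: P2@Q0 runs 2, rem=6, I/O yield, promote→Q0. Q0=[P4,P1,P2] Q1=[P3,P5] Q2=[]
t=15-16: P4@Q0 runs 1, rem=13, I/O yield, promote→Q0. Q0=[P1,P2,P4] Q1=[P3,P5] Q2=[]
t=16-18: P1@Q0 runs 2, rem=1, I/O yield, promote→Q0. Q0=[P2,P4,P1] Q1=[P3,P5] Q2=[]
t=18-20: P2@Q0 runs 2, rem=4, I/O yield, promote→Q0. Q0=[P4,P1,P2] Q1=[P3,P5] Q2=[]
t=20-21: P4@Q0 runs 1, rem=12, I/O yield, promote→Q0. Q0=[P1,P2,P4] Q1=[P3,P5] Q2=[]
t=21-22: P1@Q0 runs 1, rem=0, completes. Q0=[P2,P4] Q1=[P3,P5] Q2=[]
t=22-24: P2@Q0 runs 2, rem=2, I/O yield, promote→Q0. Q0=[P4,P2] Q1=[P3,P5] Q2=[]
t=24-25: P4@Q0 runs 1, rem=11, I/O yield, promote→Q0. Q0=[P2,P4] Q1=[P3,P5] Q2=[]
t=25-27: P2@Q0 runs 2, rem=0, completes. Q0=[P4] Q1=[P3,P5] Q2=[]
t=27-28: P4@Q0 runs 1, rem=10, I/O yield, promote→Q0. Q0=[P4] Q1=[P3,P5] Q2=[]
t=28-29: P4@Q0 runs 1, rem=9, I/O yield, promote→Q0. Q0=[P4] Q1=[P3,P5] Q2=[]
t=29-30: P4@Q0 runs 1, rem=8, I/O yield, promote→Q0. Q0=[P4] Q1=[P3,P5] Q2=[]
t=30-31: P4@Q0 runs 1, rem=7, I/O yield, promote→Q0. Q0=[P4] Q1=[P3,P5] Q2=[]
t=31-32: P4@Q0 runs 1, rem=6, I/O yield, promote→Q0. Q0=[P4] Q1=[P3,P5] Q2=[]
t=32-33: P4@Q0 runs 1, rem=5, I/O yield, promote→Q0. Q0=[P4] Q1=[P3,P5] Q2=[]
t=33-34: P4@Q0 runs 1, rem=4, I/O yield, promote→Q0. Q0=[P4] Q1=[P3,P5] Q2=[]
t=34-35: P4@Q0 runs 1, rem=3, I/O yield, promote→Q0. Q0=[P4] Q1=[P3,P5] Q2=[]
t=35-36: P4@Q0 runs 1, rem=2, I/O yield, promote→Q0. Q0=[P4] Q1=[P3,P5] Q2=[]
t=36-37: P4@Q0 runs 1, rem=1, I/O yield, promote→Q0. Q0=[P4] Q1=[P3,P5] Q2=[]
t=37-38: P4@Q0 runs 1, rem=0, completes. Q0=[] Q1=[P3,P5] Q2=[]
t=38-41: P3@Q1 runs 3, rem=0, completes. Q0=[] Q1=[P5] Q2=[]
t=41-47: P5@Q1 runs 6, rem=0, completes. Q0=[] Q1=[] Q2=[]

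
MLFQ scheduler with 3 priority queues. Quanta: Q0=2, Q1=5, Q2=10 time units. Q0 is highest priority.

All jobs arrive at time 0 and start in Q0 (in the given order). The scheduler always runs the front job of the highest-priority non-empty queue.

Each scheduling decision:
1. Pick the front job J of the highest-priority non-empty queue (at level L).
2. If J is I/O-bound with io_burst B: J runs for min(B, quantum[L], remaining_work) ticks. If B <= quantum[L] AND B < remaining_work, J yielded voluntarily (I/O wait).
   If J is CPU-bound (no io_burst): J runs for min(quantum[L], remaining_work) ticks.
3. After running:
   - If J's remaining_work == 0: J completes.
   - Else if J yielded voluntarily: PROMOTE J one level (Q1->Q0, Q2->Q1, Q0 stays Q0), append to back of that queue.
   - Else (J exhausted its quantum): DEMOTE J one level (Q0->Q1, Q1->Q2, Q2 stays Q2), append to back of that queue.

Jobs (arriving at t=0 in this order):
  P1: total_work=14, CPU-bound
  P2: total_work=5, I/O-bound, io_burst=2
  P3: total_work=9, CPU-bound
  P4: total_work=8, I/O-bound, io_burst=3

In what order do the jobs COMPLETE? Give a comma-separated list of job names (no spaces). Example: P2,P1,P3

Answer: P2,P4,P1,P3

Derivation:
t=0-2: P1@Q0 runs 2, rem=12, quantum used, demote→Q1. Q0=[P2,P3,P4] Q1=[P1] Q2=[]
t=2-4: P2@Q0 runs 2, rem=3, I/O yield, promote→Q0. Q0=[P3,P4,P2] Q1=[P1] Q2=[]
t=4-6: P3@Q0 runs 2, rem=7, quantum used, demote→Q1. Q0=[P4,P2] Q1=[P1,P3] Q2=[]
t=6-8: P4@Q0 runs 2, rem=6, quantum used, demote→Q1. Q0=[P2] Q1=[P1,P3,P4] Q2=[]
t=8-10: P2@Q0 runs 2, rem=1, I/O yield, promote→Q0. Q0=[P2] Q1=[P1,P3,P4] Q2=[]
t=10-11: P2@Q0 runs 1, rem=0, completes. Q0=[] Q1=[P1,P3,P4] Q2=[]
t=11-16: P1@Q1 runs 5, rem=7, quantum used, demote→Q2. Q0=[] Q1=[P3,P4] Q2=[P1]
t=16-21: P3@Q1 runs 5, rem=2, quantum used, demote→Q2. Q0=[] Q1=[P4] Q2=[P1,P3]
t=21-24: P4@Q1 runs 3, rem=3, I/O yield, promote→Q0. Q0=[P4] Q1=[] Q2=[P1,P3]
t=24-26: P4@Q0 runs 2, rem=1, quantum used, demote→Q1. Q0=[] Q1=[P4] Q2=[P1,P3]
t=26-27: P4@Q1 runs 1, rem=0, completes. Q0=[] Q1=[] Q2=[P1,P3]
t=27-34: P1@Q2 runs 7, rem=0, completes. Q0=[] Q1=[] Q2=[P3]
t=34-36: P3@Q2 runs 2, rem=0, completes. Q0=[] Q1=[] Q2=[]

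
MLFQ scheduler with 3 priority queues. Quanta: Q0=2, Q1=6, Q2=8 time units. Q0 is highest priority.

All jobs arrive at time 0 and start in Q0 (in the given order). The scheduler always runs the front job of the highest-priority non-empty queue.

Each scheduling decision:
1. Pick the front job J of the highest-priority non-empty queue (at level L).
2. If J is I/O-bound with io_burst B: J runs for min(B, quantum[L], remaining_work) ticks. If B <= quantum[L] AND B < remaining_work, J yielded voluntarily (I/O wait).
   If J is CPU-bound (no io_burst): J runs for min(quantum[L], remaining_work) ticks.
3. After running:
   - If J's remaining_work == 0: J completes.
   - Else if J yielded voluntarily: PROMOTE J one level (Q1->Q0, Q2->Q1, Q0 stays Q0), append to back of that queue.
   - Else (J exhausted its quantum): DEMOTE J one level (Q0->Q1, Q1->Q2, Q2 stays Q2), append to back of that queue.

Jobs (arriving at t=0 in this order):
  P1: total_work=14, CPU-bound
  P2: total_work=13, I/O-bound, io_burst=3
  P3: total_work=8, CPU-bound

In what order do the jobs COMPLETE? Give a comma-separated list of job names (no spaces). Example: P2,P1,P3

Answer: P3,P2,P1

Derivation:
t=0-2: P1@Q0 runs 2, rem=12, quantum used, demote→Q1. Q0=[P2,P3] Q1=[P1] Q2=[]
t=2-4: P2@Q0 runs 2, rem=11, quantum used, demote→Q1. Q0=[P3] Q1=[P1,P2] Q2=[]
t=4-6: P3@Q0 runs 2, rem=6, quantum used, demote→Q1. Q0=[] Q1=[P1,P2,P3] Q2=[]
t=6-12: P1@Q1 runs 6, rem=6, quantum used, demote→Q2. Q0=[] Q1=[P2,P3] Q2=[P1]
t=12-15: P2@Q1 runs 3, rem=8, I/O yield, promote→Q0. Q0=[P2] Q1=[P3] Q2=[P1]
t=15-17: P2@Q0 runs 2, rem=6, quantum used, demote→Q1. Q0=[] Q1=[P3,P2] Q2=[P1]
t=17-23: P3@Q1 runs 6, rem=0, completes. Q0=[] Q1=[P2] Q2=[P1]
t=23-26: P2@Q1 runs 3, rem=3, I/O yield, promote→Q0. Q0=[P2] Q1=[] Q2=[P1]
t=26-28: P2@Q0 runs 2, rem=1, quantum used, demote→Q1. Q0=[] Q1=[P2] Q2=[P1]
t=28-29: P2@Q1 runs 1, rem=0, completes. Q0=[] Q1=[] Q2=[P1]
t=29-35: P1@Q2 runs 6, rem=0, completes. Q0=[] Q1=[] Q2=[]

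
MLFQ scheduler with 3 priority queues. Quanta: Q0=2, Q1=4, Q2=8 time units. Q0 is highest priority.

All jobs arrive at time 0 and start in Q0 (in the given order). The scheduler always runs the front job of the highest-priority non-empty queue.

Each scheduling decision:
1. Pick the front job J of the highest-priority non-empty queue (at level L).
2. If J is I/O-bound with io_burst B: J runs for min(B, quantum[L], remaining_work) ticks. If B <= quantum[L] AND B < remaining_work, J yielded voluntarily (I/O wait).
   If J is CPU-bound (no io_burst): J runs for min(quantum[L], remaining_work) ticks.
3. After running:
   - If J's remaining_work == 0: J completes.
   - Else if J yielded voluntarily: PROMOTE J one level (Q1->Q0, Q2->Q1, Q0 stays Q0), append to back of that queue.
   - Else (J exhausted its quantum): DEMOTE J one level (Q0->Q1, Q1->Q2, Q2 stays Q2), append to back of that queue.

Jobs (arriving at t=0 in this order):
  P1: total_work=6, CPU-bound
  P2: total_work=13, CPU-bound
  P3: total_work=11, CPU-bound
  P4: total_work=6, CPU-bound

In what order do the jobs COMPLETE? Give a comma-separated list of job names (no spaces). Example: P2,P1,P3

Answer: P1,P4,P2,P3

Derivation:
t=0-2: P1@Q0 runs 2, rem=4, quantum used, demote→Q1. Q0=[P2,P3,P4] Q1=[P1] Q2=[]
t=2-4: P2@Q0 runs 2, rem=11, quantum used, demote→Q1. Q0=[P3,P4] Q1=[P1,P2] Q2=[]
t=4-6: P3@Q0 runs 2, rem=9, quantum used, demote→Q1. Q0=[P4] Q1=[P1,P2,P3] Q2=[]
t=6-8: P4@Q0 runs 2, rem=4, quantum used, demote→Q1. Q0=[] Q1=[P1,P2,P3,P4] Q2=[]
t=8-12: P1@Q1 runs 4, rem=0, completes. Q0=[] Q1=[P2,P3,P4] Q2=[]
t=12-16: P2@Q1 runs 4, rem=7, quantum used, demote→Q2. Q0=[] Q1=[P3,P4] Q2=[P2]
t=16-20: P3@Q1 runs 4, rem=5, quantum used, demote→Q2. Q0=[] Q1=[P4] Q2=[P2,P3]
t=20-24: P4@Q1 runs 4, rem=0, completes. Q0=[] Q1=[] Q2=[P2,P3]
t=24-31: P2@Q2 runs 7, rem=0, completes. Q0=[] Q1=[] Q2=[P3]
t=31-36: P3@Q2 runs 5, rem=0, completes. Q0=[] Q1=[] Q2=[]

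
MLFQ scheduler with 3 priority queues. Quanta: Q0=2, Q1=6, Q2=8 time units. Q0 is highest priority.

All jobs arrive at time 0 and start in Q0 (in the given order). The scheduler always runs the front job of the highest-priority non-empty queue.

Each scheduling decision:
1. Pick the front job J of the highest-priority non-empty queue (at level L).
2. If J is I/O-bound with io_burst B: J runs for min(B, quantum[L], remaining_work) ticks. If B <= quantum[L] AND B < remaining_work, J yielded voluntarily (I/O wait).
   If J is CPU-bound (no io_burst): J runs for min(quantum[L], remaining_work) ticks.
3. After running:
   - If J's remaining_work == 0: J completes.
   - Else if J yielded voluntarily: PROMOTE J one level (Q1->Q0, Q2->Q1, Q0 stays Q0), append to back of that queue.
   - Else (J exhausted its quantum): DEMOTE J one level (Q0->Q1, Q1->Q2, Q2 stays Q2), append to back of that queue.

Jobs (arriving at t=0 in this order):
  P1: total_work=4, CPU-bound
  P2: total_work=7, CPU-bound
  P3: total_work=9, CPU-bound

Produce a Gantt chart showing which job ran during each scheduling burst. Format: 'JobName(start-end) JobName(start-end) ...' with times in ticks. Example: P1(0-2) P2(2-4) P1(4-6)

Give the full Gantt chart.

Answer: P1(0-2) P2(2-4) P3(4-6) P1(6-8) P2(8-13) P3(13-19) P3(19-20)

Derivation:
t=0-2: P1@Q0 runs 2, rem=2, quantum used, demote→Q1. Q0=[P2,P3] Q1=[P1] Q2=[]
t=2-4: P2@Q0 runs 2, rem=5, quantum used, demote→Q1. Q0=[P3] Q1=[P1,P2] Q2=[]
t=4-6: P3@Q0 runs 2, rem=7, quantum used, demote→Q1. Q0=[] Q1=[P1,P2,P3] Q2=[]
t=6-8: P1@Q1 runs 2, rem=0, completes. Q0=[] Q1=[P2,P3] Q2=[]
t=8-13: P2@Q1 runs 5, rem=0, completes. Q0=[] Q1=[P3] Q2=[]
t=13-19: P3@Q1 runs 6, rem=1, quantum used, demote→Q2. Q0=[] Q1=[] Q2=[P3]
t=19-20: P3@Q2 runs 1, rem=0, completes. Q0=[] Q1=[] Q2=[]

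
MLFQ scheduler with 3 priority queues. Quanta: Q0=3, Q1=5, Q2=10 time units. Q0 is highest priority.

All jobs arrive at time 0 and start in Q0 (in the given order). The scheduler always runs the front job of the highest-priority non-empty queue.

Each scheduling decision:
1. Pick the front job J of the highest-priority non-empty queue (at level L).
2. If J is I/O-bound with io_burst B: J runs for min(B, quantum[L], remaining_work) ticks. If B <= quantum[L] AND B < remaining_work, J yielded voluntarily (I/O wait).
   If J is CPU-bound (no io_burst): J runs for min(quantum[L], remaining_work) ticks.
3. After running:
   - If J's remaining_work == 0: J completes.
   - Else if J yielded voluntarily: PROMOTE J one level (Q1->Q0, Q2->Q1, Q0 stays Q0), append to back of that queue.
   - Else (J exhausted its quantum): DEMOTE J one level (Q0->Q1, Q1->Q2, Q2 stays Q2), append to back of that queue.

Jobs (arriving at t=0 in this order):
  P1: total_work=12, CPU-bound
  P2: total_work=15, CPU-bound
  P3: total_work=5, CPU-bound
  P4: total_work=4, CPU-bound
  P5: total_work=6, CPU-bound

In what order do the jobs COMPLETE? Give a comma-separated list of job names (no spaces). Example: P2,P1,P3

Answer: P3,P4,P5,P1,P2

Derivation:
t=0-3: P1@Q0 runs 3, rem=9, quantum used, demote→Q1. Q0=[P2,P3,P4,P5] Q1=[P1] Q2=[]
t=3-6: P2@Q0 runs 3, rem=12, quantum used, demote→Q1. Q0=[P3,P4,P5] Q1=[P1,P2] Q2=[]
t=6-9: P3@Q0 runs 3, rem=2, quantum used, demote→Q1. Q0=[P4,P5] Q1=[P1,P2,P3] Q2=[]
t=9-12: P4@Q0 runs 3, rem=1, quantum used, demote→Q1. Q0=[P5] Q1=[P1,P2,P3,P4] Q2=[]
t=12-15: P5@Q0 runs 3, rem=3, quantum used, demote→Q1. Q0=[] Q1=[P1,P2,P3,P4,P5] Q2=[]
t=15-20: P1@Q1 runs 5, rem=4, quantum used, demote→Q2. Q0=[] Q1=[P2,P3,P4,P5] Q2=[P1]
t=20-25: P2@Q1 runs 5, rem=7, quantum used, demote→Q2. Q0=[] Q1=[P3,P4,P5] Q2=[P1,P2]
t=25-27: P3@Q1 runs 2, rem=0, completes. Q0=[] Q1=[P4,P5] Q2=[P1,P2]
t=27-28: P4@Q1 runs 1, rem=0, completes. Q0=[] Q1=[P5] Q2=[P1,P2]
t=28-31: P5@Q1 runs 3, rem=0, completes. Q0=[] Q1=[] Q2=[P1,P2]
t=31-35: P1@Q2 runs 4, rem=0, completes. Q0=[] Q1=[] Q2=[P2]
t=35-42: P2@Q2 runs 7, rem=0, completes. Q0=[] Q1=[] Q2=[]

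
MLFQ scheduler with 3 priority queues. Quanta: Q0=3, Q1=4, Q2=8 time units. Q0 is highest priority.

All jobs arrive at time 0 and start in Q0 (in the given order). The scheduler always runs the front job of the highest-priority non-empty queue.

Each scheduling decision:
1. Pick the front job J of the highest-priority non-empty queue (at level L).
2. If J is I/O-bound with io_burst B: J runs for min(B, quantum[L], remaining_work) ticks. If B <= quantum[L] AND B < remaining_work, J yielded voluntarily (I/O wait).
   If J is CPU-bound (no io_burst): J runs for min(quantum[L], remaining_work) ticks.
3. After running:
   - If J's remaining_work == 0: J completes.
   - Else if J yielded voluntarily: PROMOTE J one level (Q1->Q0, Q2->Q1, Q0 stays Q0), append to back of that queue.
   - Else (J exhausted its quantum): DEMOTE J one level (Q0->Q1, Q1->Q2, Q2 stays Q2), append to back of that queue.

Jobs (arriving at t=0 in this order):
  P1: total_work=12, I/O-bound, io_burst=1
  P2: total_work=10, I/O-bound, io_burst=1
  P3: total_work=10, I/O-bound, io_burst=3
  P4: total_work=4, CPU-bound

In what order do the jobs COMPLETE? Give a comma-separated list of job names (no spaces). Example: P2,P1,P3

t=0-1: P1@Q0 runs 1, rem=11, I/O yield, promote→Q0. Q0=[P2,P3,P4,P1] Q1=[] Q2=[]
t=1-2: P2@Q0 runs 1, rem=9, I/O yield, promote→Q0. Q0=[P3,P4,P1,P2] Q1=[] Q2=[]
t=2-5: P3@Q0 runs 3, rem=7, I/O yield, promote→Q0. Q0=[P4,P1,P2,P3] Q1=[] Q2=[]
t=5-8: P4@Q0 runs 3, rem=1, quantum used, demote→Q1. Q0=[P1,P2,P3] Q1=[P4] Q2=[]
t=8-9: P1@Q0 runs 1, rem=10, I/O yield, promote→Q0. Q0=[P2,P3,P1] Q1=[P4] Q2=[]
t=9-10: P2@Q0 runs 1, rem=8, I/O yield, promote→Q0. Q0=[P3,P1,P2] Q1=[P4] Q2=[]
t=10-13: P3@Q0 runs 3, rem=4, I/O yield, promote→Q0. Q0=[P1,P2,P3] Q1=[P4] Q2=[]
t=13-14: P1@Q0 runs 1, rem=9, I/O yield, promote→Q0. Q0=[P2,P3,P1] Q1=[P4] Q2=[]
t=14-15: P2@Q0 runs 1, rem=7, I/O yield, promote→Q0. Q0=[P3,P1,P2] Q1=[P4] Q2=[]
t=15-18: P3@Q0 runs 3, rem=1, I/O yield, promote→Q0. Q0=[P1,P2,P3] Q1=[P4] Q2=[]
t=18-19: P1@Q0 runs 1, rem=8, I/O yield, promote→Q0. Q0=[P2,P3,P1] Q1=[P4] Q2=[]
t=19-20: P2@Q0 runs 1, rem=6, I/O yield, promote→Q0. Q0=[P3,P1,P2] Q1=[P4] Q2=[]
t=20-21: P3@Q0 runs 1, rem=0, completes. Q0=[P1,P2] Q1=[P4] Q2=[]
t=21-22: P1@Q0 runs 1, rem=7, I/O yield, promote→Q0. Q0=[P2,P1] Q1=[P4] Q2=[]
t=22-23: P2@Q0 runs 1, rem=5, I/O yield, promote→Q0. Q0=[P1,P2] Q1=[P4] Q2=[]
t=23-24: P1@Q0 runs 1, rem=6, I/O yield, promote→Q0. Q0=[P2,P1] Q1=[P4] Q2=[]
t=24-25: P2@Q0 runs 1, rem=4, I/O yield, promote→Q0. Q0=[P1,P2] Q1=[P4] Q2=[]
t=25-26: P1@Q0 runs 1, rem=5, I/O yield, promote→Q0. Q0=[P2,P1] Q1=[P4] Q2=[]
t=26-27: P2@Q0 runs 1, rem=3, I/O yield, promote→Q0. Q0=[P1,P2] Q1=[P4] Q2=[]
t=27-28: P1@Q0 runs 1, rem=4, I/O yield, promote→Q0. Q0=[P2,P1] Q1=[P4] Q2=[]
t=28-29: P2@Q0 runs 1, rem=2, I/O yield, promote→Q0. Q0=[P1,P2] Q1=[P4] Q2=[]
t=29-30: P1@Q0 runs 1, rem=3, I/O yield, promote→Q0. Q0=[P2,P1] Q1=[P4] Q2=[]
t=30-31: P2@Q0 runs 1, rem=1, I/O yield, promote→Q0. Q0=[P1,P2] Q1=[P4] Q2=[]
t=31-32: P1@Q0 runs 1, rem=2, I/O yield, promote→Q0. Q0=[P2,P1] Q1=[P4] Q2=[]
t=32-33: P2@Q0 runs 1, rem=0, completes. Q0=[P1] Q1=[P4] Q2=[]
t=33-34: P1@Q0 runs 1, rem=1, I/O yield, promote→Q0. Q0=[P1] Q1=[P4] Q2=[]
t=34-35: P1@Q0 runs 1, rem=0, completes. Q0=[] Q1=[P4] Q2=[]
t=35-36: P4@Q1 runs 1, rem=0, completes. Q0=[] Q1=[] Q2=[]

Answer: P3,P2,P1,P4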